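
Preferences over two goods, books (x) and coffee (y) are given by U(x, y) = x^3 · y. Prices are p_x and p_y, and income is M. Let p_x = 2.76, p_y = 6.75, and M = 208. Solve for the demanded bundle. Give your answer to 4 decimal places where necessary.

MU_x/MU_y = (3·y)/(x); tangency sets this equal to p_x/p_y.
Rearranging, p_y·y = (1/3)·p_x·x. Substituting into the budget gives p_x·x·(1 + (1/3)) = M.
Demand: x*(p_x,p_y,M) = 0.75·M/p_x and y* = 0.25·M/p_y.
At p_x=2.76, p_y=6.75, M=208: x* = 0.75·208/2.76 = 56.5217, y* = 7.7037.

x* = 56.5217, y* = 7.7037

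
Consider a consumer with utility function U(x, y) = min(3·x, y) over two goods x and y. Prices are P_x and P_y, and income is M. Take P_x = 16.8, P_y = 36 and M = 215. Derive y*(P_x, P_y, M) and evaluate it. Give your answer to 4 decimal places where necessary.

With perfect complements, no substitution: consume in ratio x:y = 1:3.
Budget: P_x·x + P_y·3·x = M, so (P_x + 3·P_y)·x = M.
Demand: x*(P_x,P_y,M) = M/(P_x + 3·P_y), y* = 3·M/(P_x + 3·P_y).
Here 16.8 + 3·36 = 124.8, giving y* = 5.1683.

y* = 5.1683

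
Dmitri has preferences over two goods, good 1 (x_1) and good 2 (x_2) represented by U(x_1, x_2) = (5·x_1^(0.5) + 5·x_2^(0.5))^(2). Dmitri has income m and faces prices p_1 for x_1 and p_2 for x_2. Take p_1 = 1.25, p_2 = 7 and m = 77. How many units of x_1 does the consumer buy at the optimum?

With the ratio pinned down, the budget gives x_1* = m/(p_1 + p_2·(x_2/x_1)) and x_2* = (x_2/x_1)·x_1*.
Numerically x_2/x_1 = 0.031888, so x_1* = 77/(1.25 + 7·0.031888) = 52.2667.

x_1* = 52.2667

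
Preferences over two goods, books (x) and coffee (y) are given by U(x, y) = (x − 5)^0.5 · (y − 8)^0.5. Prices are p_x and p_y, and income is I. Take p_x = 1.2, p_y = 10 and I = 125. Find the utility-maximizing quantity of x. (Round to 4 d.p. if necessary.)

After buying the subsistence bundle (5, 8), a share 0.5 of the remaining income goes to x: x* = 5 + 0.5·(I − 5p_x − 8p_y)/p_x.
Discretionary income = 125 − 5·1.2 − 8·10 = 39; x* = 5 + 0.5·39/1.2 = 21.25.

x* = 21.25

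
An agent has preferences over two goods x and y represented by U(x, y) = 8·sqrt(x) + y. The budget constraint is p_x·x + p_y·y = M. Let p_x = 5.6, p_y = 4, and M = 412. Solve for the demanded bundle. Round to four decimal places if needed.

Set MRS = p_x/p_y: 4·x^(−1/2) = p_x/p_y.
Solve: √x = 4·p_y/p_x, so x*(p_x,p_y) = (4·p_y/p_x)², and y* = (M − p_x·x*)/p_y.
Plugging in: x* = (4·4/5.6)² = 8.1633, y* = 91.5714.

x* = 8.1633, y* = 91.5714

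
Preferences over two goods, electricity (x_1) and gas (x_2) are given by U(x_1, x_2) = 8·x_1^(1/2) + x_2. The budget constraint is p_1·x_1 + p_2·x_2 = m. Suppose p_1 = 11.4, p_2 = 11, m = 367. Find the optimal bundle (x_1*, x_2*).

x_1* = 14.8969, x_2* = 17.925

Set MRS = p_1/p_2: 4·x_1^(−1/2) = p_1/p_2.
Thus x_1* = (4·p_2/p_1)² — independent of m — with the rest of income spent on x_2.
Plugging in: x_1* = (4·11/11.4)² = 14.8969, x_2* = 17.925.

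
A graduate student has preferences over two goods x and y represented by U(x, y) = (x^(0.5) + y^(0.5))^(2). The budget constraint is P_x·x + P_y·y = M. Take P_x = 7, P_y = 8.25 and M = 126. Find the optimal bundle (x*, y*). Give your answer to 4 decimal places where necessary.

x* = 9.7377, y* = 7.0104

From the CES first-order condition, (y/x)^(0.5) = P_x/P_y.
Solve for the ratio: y/x = [P_x/P_y]^(2).
Substitute y = (y/x)·x into the budget: x* = M/(P_x + P_y·(y/x)).
Numerically y/x = 0.719927, so x* = 126/(7 + 8.25·0.719927) = 9.7377 and y* = 0.719927·9.7377 = 7.0104.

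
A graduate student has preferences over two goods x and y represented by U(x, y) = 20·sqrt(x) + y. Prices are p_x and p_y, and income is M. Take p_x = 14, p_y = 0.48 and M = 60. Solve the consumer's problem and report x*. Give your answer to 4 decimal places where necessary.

MU_x = 10/√x, MU_y = 1. Tangency: 10/√x = p_x/p_y.
Thus x* = (10·p_y/p_x)² — independent of M — with the rest of income spent on y.
Plugging in: x* = (10·0.48/14)² = 0.1176.

x* = 0.1176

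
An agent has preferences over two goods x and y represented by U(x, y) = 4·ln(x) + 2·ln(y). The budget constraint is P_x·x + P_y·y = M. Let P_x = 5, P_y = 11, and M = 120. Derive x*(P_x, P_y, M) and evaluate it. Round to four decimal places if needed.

x* = 16

At P_x=5, P_y=11, M=120: x* = 2/3·120/5 = 16.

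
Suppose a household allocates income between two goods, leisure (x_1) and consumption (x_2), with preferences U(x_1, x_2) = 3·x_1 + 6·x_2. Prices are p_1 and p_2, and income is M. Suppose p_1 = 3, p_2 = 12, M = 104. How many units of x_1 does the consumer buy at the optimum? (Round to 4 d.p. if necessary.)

x_1* = 34.6667

Linear utility — the consumer picks whichever good has higher MU/price: 3/3 = 1 vs 6/12 = 0.5.
x_1 gives more utility per dollar, so spend all income on x_1: x_1* = M/p_1, x_2* = 0.
Numerically: x_1* = 34.6667, x_2* = 0.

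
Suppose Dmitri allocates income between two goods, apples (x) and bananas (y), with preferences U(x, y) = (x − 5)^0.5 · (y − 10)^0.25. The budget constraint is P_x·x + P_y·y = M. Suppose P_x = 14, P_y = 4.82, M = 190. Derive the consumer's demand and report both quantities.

MRS = 2·(y−10)/(x−5). Tangency with P_x/P_y gives y−10 = (1/2)·(P_x/P_y)·(x−5).
After buying the subsistence bundle (5, 10), a share 2/3 of the remaining income goes to x: x* = 5 + 2/3·(M − 5P_x − 10P_y)/P_x.
Discretionary income = 190 − 5·14 − 10·4.82 = 71.8; x* = 5 + 2/3·71.8/14 = 8.419; y* = 10 + 1/3·71.8/4.82 = 14.9654.

x* = 8.419, y* = 14.9654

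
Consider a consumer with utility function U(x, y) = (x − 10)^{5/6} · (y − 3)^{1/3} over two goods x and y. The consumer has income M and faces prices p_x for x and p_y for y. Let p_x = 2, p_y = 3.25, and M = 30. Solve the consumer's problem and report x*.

x* = 10.0893

After buying the subsistence bundle (10, 3), a share 5/7 of the remaining income goes to x: x* = 10 + 5/7·(M − 10p_x − 3p_y)/p_x.
Discretionary income = 30 − 10·2 − 3·3.25 = 0.25; x* = 10 + 5/7·0.25/2 = 10.0893.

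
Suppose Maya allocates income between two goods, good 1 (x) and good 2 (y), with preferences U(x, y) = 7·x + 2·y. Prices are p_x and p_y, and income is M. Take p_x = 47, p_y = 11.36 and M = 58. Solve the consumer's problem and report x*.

x* = 0

Linear utility — the consumer picks whichever good has higher MU/price: 7/47 = 0.1489 vs 2/11.36 = 0.1761.
y gives more utility per dollar, so spend all income on y: y* = M/p_y, x* = 0.
Numerically: x* = 0, y* = 5.1056.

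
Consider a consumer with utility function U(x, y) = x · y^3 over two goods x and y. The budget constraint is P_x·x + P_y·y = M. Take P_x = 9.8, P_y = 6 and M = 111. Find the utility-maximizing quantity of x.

At P_x=9.8, P_y=6, M=111: x* = 0.25·111/9.8 = 2.8316.

x* = 2.8316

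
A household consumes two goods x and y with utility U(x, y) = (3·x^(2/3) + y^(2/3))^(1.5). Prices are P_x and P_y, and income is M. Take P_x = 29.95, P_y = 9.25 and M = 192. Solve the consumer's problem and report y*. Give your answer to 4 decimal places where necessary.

Numerically y/x = 1.257192, so x* = 192/(29.95 + 9.25·1.257192) = 4.6177 and y* = 1.257192·4.6177 = 5.8054.

y* = 5.8054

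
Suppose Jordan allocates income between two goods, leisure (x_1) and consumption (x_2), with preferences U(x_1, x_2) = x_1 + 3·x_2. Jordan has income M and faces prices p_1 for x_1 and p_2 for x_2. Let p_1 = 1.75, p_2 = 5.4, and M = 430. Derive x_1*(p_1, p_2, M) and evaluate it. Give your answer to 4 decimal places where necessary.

x_1* = 245.7143

Perfect substitutes: compare marginal utility per dollar. 1/p_1 vs 3/p_2 → 0.5714 vs 0.5556.
x_1 gives more utility per dollar, so spend all income on x_1: x_1* = M/p_1, x_2* = 0.
Numerically: x_1* = 245.7143, x_2* = 0.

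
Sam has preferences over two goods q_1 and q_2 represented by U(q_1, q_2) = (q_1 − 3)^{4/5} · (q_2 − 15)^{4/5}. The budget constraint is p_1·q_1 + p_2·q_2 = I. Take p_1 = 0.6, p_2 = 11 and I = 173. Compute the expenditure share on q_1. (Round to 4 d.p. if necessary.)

Discretionary income = 173 − 3·0.6 − 15·11 = 6.2; q_1* = 3 + 0.5·6.2/0.6 = 8.1667; q_2* = 15 + 0.5·6.2/11 = 15.2818.
Expenditure on q_1: 0.6·8.1667 = 4.9; share = 0.0283.

share on q_1 = 0.0283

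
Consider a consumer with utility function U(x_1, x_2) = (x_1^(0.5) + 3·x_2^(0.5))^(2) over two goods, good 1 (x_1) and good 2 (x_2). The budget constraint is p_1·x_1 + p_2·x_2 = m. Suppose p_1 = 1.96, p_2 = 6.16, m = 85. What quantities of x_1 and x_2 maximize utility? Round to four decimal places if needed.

MRS = MU_x_1/MU_x_2 = (1/3)·(x_2/x_1)^(0.5). Set equal to p_1/p_2.
Hence x_2/x_1 = (3·p_1/p_2)^(1/(0.5)), i.e. raised to the 2 power.
Substitute x_2 = (x_2/x_1)·x_1 into the budget: x_1* = m/(p_1 + p_2·(x_2/x_1)).
Numerically x_2/x_1 = 0.911157, so x_1* = 85/(1.96 + 6.16·0.911157) = 11.2245 and x_2* = 0.911157·11.2245 = 10.2273.

x_1* = 11.2245, x_2* = 10.2273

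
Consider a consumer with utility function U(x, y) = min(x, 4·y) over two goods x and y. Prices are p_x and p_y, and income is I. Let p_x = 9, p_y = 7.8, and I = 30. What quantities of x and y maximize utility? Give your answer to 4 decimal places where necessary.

Demand: x*(p_x,p_y,I) = 4·I/(4·p_x + p_y), y* = I/(4·p_x + p_y).
Here 4·9 + 7.8 = 43.8, giving x* = 2.7397 and y* = 0.6849.

x* = 2.7397, y* = 0.6849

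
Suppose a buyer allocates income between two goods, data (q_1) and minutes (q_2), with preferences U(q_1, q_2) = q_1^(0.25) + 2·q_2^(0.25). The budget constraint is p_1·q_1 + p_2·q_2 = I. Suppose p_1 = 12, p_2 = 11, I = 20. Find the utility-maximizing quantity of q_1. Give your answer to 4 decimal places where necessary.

q_1* = 0.4637

MU_q_1 ∝ q_1^(-0.75), MU_q_2 ∝ 2·q_2^(-0.75), so MRS = (1/2)·(q_2/q_1)^(0.75) = p_1/p_2.
Hence q_2/q_1 = (2·p_1/p_2)^(1/(0.75)), i.e. raised to the 4/3 power.
Substitute q_2 = (q_2/q_1)·q_1 into the budget: q_1* = I/(p_1 + p_2·(q_2/q_1)).
Numerically q_2/q_1 = 2.829815, so q_1* = 20/(12 + 11·2.829815) = 0.4637.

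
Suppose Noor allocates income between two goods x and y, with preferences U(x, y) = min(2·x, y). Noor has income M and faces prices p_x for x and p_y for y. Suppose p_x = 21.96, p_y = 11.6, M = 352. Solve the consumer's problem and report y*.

y* = 15.589

With perfect complements, no substitution: consume in ratio x:y = 1:2.
Budget: p_x·x + p_y·2·x = M, so (p_x + 2·p_y)·x = M.
Demand: x*(p_x,p_y,M) = M/(p_x + 2·p_y), y* = 2·M/(p_x + 2·p_y).
Here 21.96 + 2·11.6 = 45.16, giving y* = 15.589.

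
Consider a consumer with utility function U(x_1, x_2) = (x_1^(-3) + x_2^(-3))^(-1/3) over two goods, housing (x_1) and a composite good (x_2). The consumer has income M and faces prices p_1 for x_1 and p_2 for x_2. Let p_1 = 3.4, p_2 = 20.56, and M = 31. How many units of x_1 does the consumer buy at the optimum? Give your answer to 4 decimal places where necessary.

From the CES first-order condition, (x_2/x_1)^(4) = p_1/p_2.
Hence x_2/x_1 = (p_1/p_2)^(1/(4)), i.e. raised to the 0.25 power.
Substitute x_2 = (x_2/x_1)·x_1 into the budget: x_1* = M/(p_1 + p_2·(x_2/x_1)).
Numerically x_2/x_1 = 0.637696, so x_1* = 31/(3.4 + 20.56·0.637696) = 1.8775.

x_1* = 1.8775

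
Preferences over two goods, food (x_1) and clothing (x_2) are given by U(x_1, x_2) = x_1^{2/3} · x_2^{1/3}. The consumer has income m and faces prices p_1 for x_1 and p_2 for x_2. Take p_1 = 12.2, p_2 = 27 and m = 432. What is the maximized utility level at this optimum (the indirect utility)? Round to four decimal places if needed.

V = 14.3777

The MRS is 2·x_2/x_1. Set MRS = p_1/p_2.
Rearranging, p_2·x_2 = (1/2)·p_1·x_1. Substituting into the budget gives p_1·x_1·(1 + (1/2)) = m.
Demand: x_1*(p_1,p_2,m) = 2/3·m/p_1 and x_2* = 1/3·m/p_2.
At p_1=12.2, p_2=27, m=432: x_1* = 2/3·432/12.2 = 23.6066, x_2* = 5.3333.
Utility at the optimum: U(23.6066, 5.3333) = 14.3777.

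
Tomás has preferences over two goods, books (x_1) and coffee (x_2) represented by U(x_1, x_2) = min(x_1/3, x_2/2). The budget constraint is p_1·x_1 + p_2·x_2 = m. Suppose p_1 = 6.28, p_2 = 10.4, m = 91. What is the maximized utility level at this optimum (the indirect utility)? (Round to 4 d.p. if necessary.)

Demand: x_1*(p_1,p_2,m) = 3·m/(3·p_1 + 2·p_2), x_2* = 2·m/(3·p_1 + 2·p_2).
Here 3·6.28 + 2·10.4 = 39.64, giving x_1* = 6.887 and x_2* = 4.5913.
Utility at the optimum: U(6.887, 4.5913) = 2.2957.

V = 2.2957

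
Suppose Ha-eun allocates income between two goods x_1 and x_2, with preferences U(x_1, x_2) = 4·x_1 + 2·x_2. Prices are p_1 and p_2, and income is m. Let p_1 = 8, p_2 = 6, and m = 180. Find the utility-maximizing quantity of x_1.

x_1* = 22.5

Perfect substitutes: compare marginal utility per dollar. 4/p_1 vs 2/p_2 → 0.5 vs 0.3333.
x_1 gives more utility per dollar, so spend all income on x_1: x_1* = m/p_1, x_2* = 0.
Numerically: x_1* = 22.5, x_2* = 0.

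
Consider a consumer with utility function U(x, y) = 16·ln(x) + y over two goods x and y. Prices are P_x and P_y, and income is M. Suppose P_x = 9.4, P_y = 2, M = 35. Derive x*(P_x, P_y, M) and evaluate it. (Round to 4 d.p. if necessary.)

MU_x = 16/x, MU_y = 1. Tangency: 16/x = P_x/P_y.
So x*(P_x,P_y) = 16·P_y/P_x, independent of income; and y* = (M − 16·P_y)/P_y.
At the given prices: x* = 16·2/9.4 = 3.4043.

x* = 3.4043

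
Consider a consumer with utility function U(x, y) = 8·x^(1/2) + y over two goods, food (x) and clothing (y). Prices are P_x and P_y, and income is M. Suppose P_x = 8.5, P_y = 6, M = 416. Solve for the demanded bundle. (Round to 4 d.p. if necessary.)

Utility is quasi-linear in y; the FOC for x is 4/√x = P_x/P_y.
Solve: √x = 4·P_y/P_x, so x*(P_x,P_y) = (4·P_y/P_x)², and y* = (M − P_x·x*)/P_y.
Plugging in: x* = (4·6/8.5)² = 7.9723, y* = 58.0392.

x* = 7.9723, y* = 58.0392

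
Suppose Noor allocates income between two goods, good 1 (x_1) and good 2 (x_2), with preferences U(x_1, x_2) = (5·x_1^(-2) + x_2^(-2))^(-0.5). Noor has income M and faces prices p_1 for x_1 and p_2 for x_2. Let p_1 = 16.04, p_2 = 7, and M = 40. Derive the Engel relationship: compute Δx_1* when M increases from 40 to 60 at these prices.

Δx_1* = 0.933

MU_x_1 ∝ 5·x_1^(-3), MU_x_2 ∝ x_2^(-3), so MRS = 5·(x_2/x_1)^(3) = p_1/p_2.
Solve for the ratio: x_2/x_1 = [(1/5)·p_1/p_2]^(1/3).
Substitute x_2 = (x_2/x_1)·x_1 into the budget: x_1* = M/(p_1 + p_2·(x_2/x_1)).
Numerically x_2/x_1 = 0.770984, so x_1* = 40/(16.04 + 7·0.770984) = 1.8659.
At M' = 60: x_1* = 2.7989. Change: 2.7989 − 1.8659 = 0.933.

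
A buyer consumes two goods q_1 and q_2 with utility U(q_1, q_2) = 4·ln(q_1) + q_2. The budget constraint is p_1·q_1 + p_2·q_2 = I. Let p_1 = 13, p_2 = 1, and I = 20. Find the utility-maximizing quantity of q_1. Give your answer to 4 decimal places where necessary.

q_1* = 0.3077

MU_q_1 = 4/q_1, MU_q_2 = 1. Tangency: 4/q_1 = p_1/p_2.
So q_1*(p_1,p_2) = 4·p_2/p_1, independent of income; and q_2* = (I − 4·p_2)/p_2.
At the given prices: q_1* = 4·1/13 = 0.3077.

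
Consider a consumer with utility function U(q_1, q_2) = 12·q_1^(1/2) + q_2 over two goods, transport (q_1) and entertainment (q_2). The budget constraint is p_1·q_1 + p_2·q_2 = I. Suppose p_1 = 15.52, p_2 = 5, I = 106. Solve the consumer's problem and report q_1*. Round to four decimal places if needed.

q_1* = 3.7364

Utility is quasi-linear in q_2; the FOC for q_1 is 6/√q_1 = p_1/p_2.
Solve: √q_1 = 6·p_2/p_1, so q_1*(p_1,p_2) = (6·p_2/p_1)², and q_2* = (I − p_1·q_1*)/p_2.
Plugging in: q_1* = (6·5/15.52)² = 3.7364.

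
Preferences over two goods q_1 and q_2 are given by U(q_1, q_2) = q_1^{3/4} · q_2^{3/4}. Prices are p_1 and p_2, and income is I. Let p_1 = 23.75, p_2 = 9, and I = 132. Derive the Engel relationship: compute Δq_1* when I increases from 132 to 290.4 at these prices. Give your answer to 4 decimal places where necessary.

Δq_1* = 3.3347

MU_q_1/MU_q_2 = (0.75·q_2)/(0.75·q_1); tangency sets this equal to p_1/p_2.
Rearranging, p_2·q_2 = p_1·q_1. Substituting into the budget gives p_1·q_1·(1 + 1) = I.
Demand: q_1*(p_1,p_2,I) = 0.5·I/p_1 and q_2* = 0.5·I/p_2.
At p_1=23.75, p_2=9, I=132: q_1* = 0.5·132/23.75 = 2.7789.
At I' = 290.4: q_1* = 6.1137. Change: 6.1137 − 2.7789 = 3.3347.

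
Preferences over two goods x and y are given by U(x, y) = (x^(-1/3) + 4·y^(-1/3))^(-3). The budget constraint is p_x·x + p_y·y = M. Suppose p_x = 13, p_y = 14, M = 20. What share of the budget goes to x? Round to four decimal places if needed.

MU_x ∝ x^(-4/3), MU_y ∝ 4·y^(-4/3), so MRS = (1/4)·(y/x)^(4/3) = p_x/p_y.
Hence y/x = (4·p_x/p_y)^(1/(4/3)), i.e. raised to the 0.75 power.
With the ratio pinned down, the budget gives x* = M/(p_x + p_y·(y/x)) and y* = (y/x)·x*.
Numerically y/x = 2.675509, so x* = 20/(13 + 14·2.675509) = 0.3964 and y* = 2.675509·0.3964 = 1.0605.
Expenditure on x: 13·0.3964 = 5.1529; share = 0.2576.

share on x = 0.2576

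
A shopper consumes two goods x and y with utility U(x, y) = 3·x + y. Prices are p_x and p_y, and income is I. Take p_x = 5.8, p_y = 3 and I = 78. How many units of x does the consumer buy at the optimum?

Perfect substitutes: compare marginal utility per dollar. 3/p_x vs 1/p_y → 0.5172 vs 0.3333.
x gives more utility per dollar, so spend all income on x: x* = I/p_x, y* = 0.
Numerically: x* = 13.4483, y* = 0.

x* = 13.4483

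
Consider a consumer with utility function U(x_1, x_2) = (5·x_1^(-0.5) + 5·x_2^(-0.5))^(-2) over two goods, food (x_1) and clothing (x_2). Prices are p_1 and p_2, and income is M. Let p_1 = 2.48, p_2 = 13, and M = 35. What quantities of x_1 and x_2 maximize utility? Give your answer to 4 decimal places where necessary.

x_1* = 5.1561, x_2* = 1.7087

With the ratio pinned down, the budget gives x_1* = M/(p_1 + p_2·(x_2/x_1)) and x_2* = (x_2/x_1)·x_1*.
Numerically x_2/x_1 = 0.33139, so x_1* = 35/(2.48 + 13·0.33139) = 5.1561 and x_2* = 0.33139·5.1561 = 1.7087.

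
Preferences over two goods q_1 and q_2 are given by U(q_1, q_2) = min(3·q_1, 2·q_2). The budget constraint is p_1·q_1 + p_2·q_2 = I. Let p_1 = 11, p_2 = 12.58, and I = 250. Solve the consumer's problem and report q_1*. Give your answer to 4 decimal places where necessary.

q_1* = 8.3696

With perfect complements, no substitution: consume in ratio q_1:q_2 = 2:3.
Budget: p_1·q_1 + p_2·(3/2)·q_1 = I, so (2·p_1 + 3·p_2)·q_1 = 2·I.
Demand: q_1*(p_1,p_2,I) = 2·I/(2·p_1 + 3·p_2), q_2* = 3·I/(2·p_1 + 3·p_2).
Here 2·11 + 3·12.58 = 59.74, giving q_1* = 8.3696.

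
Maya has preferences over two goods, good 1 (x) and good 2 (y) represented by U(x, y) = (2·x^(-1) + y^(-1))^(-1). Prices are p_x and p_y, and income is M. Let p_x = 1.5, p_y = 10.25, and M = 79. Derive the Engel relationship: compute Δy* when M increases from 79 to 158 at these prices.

MRS = MU_x/MU_y = 2·(y/x)^(2). Set equal to p_x/p_y.
Solve for the ratio: y/x = [(1/2)·p_x/p_y]^(0.5).
Substitute y = (y/x)·x into the budget: x* = M/(p_x + p_y·(y/x)).
Numerically y/x = 0.270501, so x* = 79/(1.5 + 10.25·0.270501) = 18.4898 and y* = 0.270501·18.4898 = 5.0015.
At M' = 158: y* = 10.003. Change: 10.003 − 5.0015 = 5.0015.

Δy* = 5.0015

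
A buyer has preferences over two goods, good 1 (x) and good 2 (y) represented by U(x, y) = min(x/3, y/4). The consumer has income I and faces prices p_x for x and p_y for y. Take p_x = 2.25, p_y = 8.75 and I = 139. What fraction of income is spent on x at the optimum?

share on x = 0.1617

Demand: x*(p_x,p_y,I) = 3·I/(3·p_x + 4·p_y), y* = 4·I/(3·p_x + 4·p_y).
Here 3·2.25 + 4·8.75 = 41.75, giving x* = 9.988 and y* = 13.3174.
Expenditure on x: 2.25·9.988 = 22.4731; share = 0.1617.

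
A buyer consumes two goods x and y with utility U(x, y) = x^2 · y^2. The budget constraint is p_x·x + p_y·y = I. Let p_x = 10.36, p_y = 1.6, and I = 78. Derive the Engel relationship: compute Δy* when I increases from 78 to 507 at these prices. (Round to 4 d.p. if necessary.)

Δy* = 134.0625

At p_x=10.36, p_y=1.6, I=78: y* = 0.5·78/1.6 = 24.375.
At I' = 507: y* = 158.4375. Change: 158.4375 − 24.375 = 134.0625.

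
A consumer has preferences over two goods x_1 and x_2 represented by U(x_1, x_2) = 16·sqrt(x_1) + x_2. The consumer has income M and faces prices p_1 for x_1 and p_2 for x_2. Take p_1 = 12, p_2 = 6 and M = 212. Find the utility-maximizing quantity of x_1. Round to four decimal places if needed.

Set MRS = p_1/p_2: 8·x_1^(−1/2) = p_1/p_2.
Thus x_1* = (8·p_2/p_1)² — independent of M — with the rest of income spent on x_2.
Plugging in: x_1* = (8·6/12)² = 16.

x_1* = 16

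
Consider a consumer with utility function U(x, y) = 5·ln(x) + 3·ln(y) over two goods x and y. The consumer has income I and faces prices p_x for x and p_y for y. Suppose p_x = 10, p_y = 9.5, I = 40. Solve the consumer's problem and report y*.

y* = 1.5789

Tangency: MRS = (5/3)·y/x = p_x/p_y.
So 5·p_y·y = 3·p_x·x; combined with the budget, a share 0.625 of income goes to x.
Demand: x*(p_x,p_y,I) = 0.625·I/p_x and y* = 0.375·I/p_y.
At p_x=10, p_y=9.5, I=40: y* = 0.375·40/9.5 = 1.5789.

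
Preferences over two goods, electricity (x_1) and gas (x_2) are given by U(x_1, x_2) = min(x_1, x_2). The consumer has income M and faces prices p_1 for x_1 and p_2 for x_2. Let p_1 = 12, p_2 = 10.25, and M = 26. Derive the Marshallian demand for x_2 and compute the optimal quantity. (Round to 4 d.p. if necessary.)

x_2* = 1.1685

With perfect complements, no substitution: consume in ratio x_1:x_2 = 1:1.
Budget: p_1·x_1 + p_2·x_1 = M, so (p_1 + p_2)·x_1 = M.
Demand: x_1*(p_1,p_2,M) = M/(p_1 + p_2), x_2* = M/(p_1 + p_2).
Here 12 + 10.25 = 22.25, giving x_2* = 1.1685.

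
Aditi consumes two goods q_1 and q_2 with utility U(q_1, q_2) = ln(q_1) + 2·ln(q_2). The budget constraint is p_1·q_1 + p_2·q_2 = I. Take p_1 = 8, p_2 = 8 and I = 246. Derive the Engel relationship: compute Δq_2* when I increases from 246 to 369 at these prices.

The MRS is (1/2)·q_2/q_1. Set MRS = p_1/p_2.
So p_2·q_2 = 2·p_1·q_1; combined with the budget, a share 1/3 of income goes to q_1.
Demand: q_1*(p_1,p_2,I) = 1/3·I/p_1 and q_2* = 2/3·I/p_2.
At p_1=8, p_2=8, I=246: q_2* = 2/3·246/8 = 20.5.
At I' = 369: q_2* = 30.75. Change: 30.75 − 20.5 = 10.25.

Δq_2* = 10.25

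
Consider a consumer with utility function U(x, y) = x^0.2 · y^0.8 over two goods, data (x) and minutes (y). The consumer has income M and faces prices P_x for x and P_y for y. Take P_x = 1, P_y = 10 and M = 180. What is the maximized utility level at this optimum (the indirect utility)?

The MRS is (1/4)·y/x. Set MRS = P_x/P_y.
So 0.2·P_y·y = 0.8·P_x·x; combined with the budget, a share 0.2 of income goes to x.
Demand: x*(P_x,P_y,M) = 0.2·M/P_x and y* = 0.8·M/P_y.
At P_x=1, P_y=10, M=180: x* = 0.2·180/1 = 36, y* = 14.4.
Utility at the optimum: U(36, 14.4) = 17.2962.

V = 17.2962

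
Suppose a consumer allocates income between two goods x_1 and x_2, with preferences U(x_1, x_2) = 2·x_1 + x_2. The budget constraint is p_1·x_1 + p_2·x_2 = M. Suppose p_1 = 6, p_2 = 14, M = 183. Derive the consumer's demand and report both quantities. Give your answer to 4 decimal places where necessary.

x_1* = 30.5, x_2* = 0

Linear utility — the consumer picks whichever good has higher MU/price: 2/6 = 0.3333 vs 1/14 = 0.0714.
x_1 gives more utility per dollar, so spend all income on x_1: x_1* = M/p_1, x_2* = 0.
Numerically: x_1* = 30.5, x_2* = 0.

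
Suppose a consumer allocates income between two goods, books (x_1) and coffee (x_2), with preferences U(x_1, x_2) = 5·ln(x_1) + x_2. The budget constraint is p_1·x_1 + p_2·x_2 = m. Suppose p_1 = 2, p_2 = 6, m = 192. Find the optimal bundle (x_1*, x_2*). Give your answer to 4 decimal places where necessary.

MU_x_1 = 5/x_1, MU_x_2 = 1. Tangency: 5/x_1 = p_1/p_2.
So x_1*(p_1,p_2) = 5·p_2/p_1, independent of income; and x_2* = (m − 5·p_2)/p_2.
At the given prices: x_1* = 5·6/2 = 15, and x_2* = 27.

x_1* = 15, x_2* = 27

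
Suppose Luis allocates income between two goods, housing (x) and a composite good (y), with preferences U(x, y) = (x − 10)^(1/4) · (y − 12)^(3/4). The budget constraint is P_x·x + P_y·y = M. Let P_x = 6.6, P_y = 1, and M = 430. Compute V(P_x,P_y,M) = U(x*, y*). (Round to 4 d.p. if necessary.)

V = 125.152

Substituting into the budget: x* = 10 + 0.25·(M − 10·P_x − 12·P_y)/P_x, and y* = 12 + 0.75·(…)/P_y.
Discretionary income = 430 − 10·6.6 − 12·1 = 352; x* = 10 + 0.25·352/6.6 = 23.3333; y* = 12 + 0.75·352/1 = 276.
Utility at the optimum: U(23.3333, 276) = 125.152.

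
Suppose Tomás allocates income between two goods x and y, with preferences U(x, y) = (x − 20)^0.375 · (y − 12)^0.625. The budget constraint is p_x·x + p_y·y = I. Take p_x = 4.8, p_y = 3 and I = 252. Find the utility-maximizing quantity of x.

This is Cobb-Douglas in (x−20, y−12): tangency gives 0.375·p_y·(y−12) = 0.625·p_x·(x−20).
After buying the subsistence bundle (20, 12), a share 0.375 of the remaining income goes to x: x* = 20 + 0.375·(I − 20p_x − 12p_y)/p_x.
Discretionary income = 252 − 20·4.8 − 12·3 = 120; x* = 20 + 0.375·120/4.8 = 29.375.

x* = 29.375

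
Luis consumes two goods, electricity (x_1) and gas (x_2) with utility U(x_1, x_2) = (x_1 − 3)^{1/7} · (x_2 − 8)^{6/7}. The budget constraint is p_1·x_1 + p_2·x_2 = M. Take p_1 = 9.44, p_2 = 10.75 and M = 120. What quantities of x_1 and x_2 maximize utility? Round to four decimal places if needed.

This is Cobb-Douglas in (x_1−3, x_2−8): tangency gives 1/7·p_2·(x_2−8) = 6/7·p_1·(x_1−3).
Substituting into the budget: x_1* = 3 + 1/7·(M − 3·p_1 − 8·p_2)/p_1, and x_2* = 8 + 6/7·(…)/p_2.
Discretionary income = 120 − 3·9.44 − 8·10.75 = 5.68; x_1* = 3 + 1/7·5.68/9.44 = 3.086; x_2* = 8 + 6/7·5.68/10.75 = 8.4529.

x_1* = 3.086, x_2* = 8.4529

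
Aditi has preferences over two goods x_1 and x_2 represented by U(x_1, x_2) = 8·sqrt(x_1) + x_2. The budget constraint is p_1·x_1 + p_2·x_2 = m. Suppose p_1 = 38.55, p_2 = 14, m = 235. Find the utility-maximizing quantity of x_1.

x_1* = 2.1102

MU_x_1 = 4/√x_1, MU_x_2 = 1. Tangency: 4/√x_1 = p_1/p_2.
Solve: √x_1 = 4·p_2/p_1, so x_1*(p_1,p_2) = (4·p_2/p_1)², and x_2* = (m − p_1·x_1*)/p_2.
Plugging in: x_1* = (4·14/38.55)² = 2.1102.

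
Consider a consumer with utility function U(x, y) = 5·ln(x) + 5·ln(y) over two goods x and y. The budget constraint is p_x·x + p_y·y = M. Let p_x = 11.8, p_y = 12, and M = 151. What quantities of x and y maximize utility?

Tangency: MRS = y/x = p_x/p_y.
Rearranging, p_y·y = p_x·x. Substituting into the budget gives p_x·x·(1 + 1) = M.
Demand: x*(p_x,p_y,M) = 0.5·M/p_x and y* = 0.5·M/p_y.
At p_x=11.8, p_y=12, M=151: x* = 0.5·151/11.8 = 6.3983, y* = 6.2917.

x* = 6.3983, y* = 6.2917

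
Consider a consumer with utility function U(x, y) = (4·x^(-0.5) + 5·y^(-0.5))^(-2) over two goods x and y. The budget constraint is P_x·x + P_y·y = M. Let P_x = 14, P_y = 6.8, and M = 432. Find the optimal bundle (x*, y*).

MRS = MU_x/MU_y = (4/5)·(y/x)^(1.5). Set equal to P_x/P_y.
Solve for the ratio: y/x = [(5/4)·P_x/P_y]^(2/3).
With the ratio pinned down, the budget gives x* = M/(P_x + P_y·(y/x)) and y* = (y/x)·x*.
Numerically y/x = 1.877959, so x* = 432/(14 + 6.8·1.877959) = 16.1374 and y* = 1.877959·16.1374 = 30.3054.

x* = 16.1374, y* = 30.3054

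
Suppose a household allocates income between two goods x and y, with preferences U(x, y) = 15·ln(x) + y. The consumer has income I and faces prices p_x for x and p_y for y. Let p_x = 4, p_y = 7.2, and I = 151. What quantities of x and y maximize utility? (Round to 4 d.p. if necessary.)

x* = 27, y* = 5.9722

So x*(p_x,p_y) = 15·p_y/p_x, independent of income; and y* = (I − 15·p_y)/p_y.
At the given prices: x* = 15·7.2/4 = 27, and y* = 5.9722.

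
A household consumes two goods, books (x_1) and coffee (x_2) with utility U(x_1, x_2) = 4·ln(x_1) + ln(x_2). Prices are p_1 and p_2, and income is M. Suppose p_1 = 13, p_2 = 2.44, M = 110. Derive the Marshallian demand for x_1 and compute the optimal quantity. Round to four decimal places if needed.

x_1* = 6.7692

Tangency: MRS = 4·x_2/x_1 = p_1/p_2.
So 4·p_2·x_2 = p_1·x_1; combined with the budget, a share 0.8 of income goes to x_1.
Demand: x_1*(p_1,p_2,M) = 0.8·M/p_1 and x_2* = 0.2·M/p_2.
At p_1=13, p_2=2.44, M=110: x_1* = 0.8·110/13 = 6.7692.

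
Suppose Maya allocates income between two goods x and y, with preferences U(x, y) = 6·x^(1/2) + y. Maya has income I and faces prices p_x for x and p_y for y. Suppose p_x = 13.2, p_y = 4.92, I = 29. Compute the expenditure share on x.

share on x = 0.5691

MU_x = 3/√x, MU_y = 1. Tangency: 3/√x = p_x/p_y.
Thus x* = (3·p_y/p_x)² — independent of I — with the rest of income spent on y.
Plugging in: x* = (3·4.92/13.2)² = 1.2503, y* = 2.5398.
Expenditure on x: 13.2·1.2503 = 16.5044; share = 0.5691.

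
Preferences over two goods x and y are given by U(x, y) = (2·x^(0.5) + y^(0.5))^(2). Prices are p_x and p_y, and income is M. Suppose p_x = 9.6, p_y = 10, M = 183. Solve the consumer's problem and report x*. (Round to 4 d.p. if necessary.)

x* = 15.373

MU_x ∝ 2·x^(-0.5), MU_y ∝ y^(-0.5), so MRS = 2·(y/x)^(0.5) = p_x/p_y.
Solve for the ratio: y/x = [(1/2)·p_x/p_y]^(2).
With the ratio pinned down, the budget gives x* = M/(p_x + p_y·(y/x)) and y* = (y/x)·x*.
Numerically y/x = 0.2304, so x* = 183/(9.6 + 10·0.2304) = 15.373.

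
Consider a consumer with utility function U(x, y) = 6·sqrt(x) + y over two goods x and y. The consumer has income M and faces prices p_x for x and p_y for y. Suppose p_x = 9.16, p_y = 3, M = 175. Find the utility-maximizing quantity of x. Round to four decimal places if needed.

Thus x* = (3·p_y/p_x)² — independent of M — with the rest of income spent on y.
Plugging in: x* = (3·3/9.16)² = 0.9654.

x* = 0.9654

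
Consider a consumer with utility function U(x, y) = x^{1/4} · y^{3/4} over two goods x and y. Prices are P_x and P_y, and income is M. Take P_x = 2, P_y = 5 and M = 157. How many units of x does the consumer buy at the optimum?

x* = 19.625

Demand: x*(P_x,P_y,M) = 0.25·M/P_x and y* = 0.75·M/P_y.
At P_x=2, P_y=5, M=157: x* = 0.25·157/2 = 19.625.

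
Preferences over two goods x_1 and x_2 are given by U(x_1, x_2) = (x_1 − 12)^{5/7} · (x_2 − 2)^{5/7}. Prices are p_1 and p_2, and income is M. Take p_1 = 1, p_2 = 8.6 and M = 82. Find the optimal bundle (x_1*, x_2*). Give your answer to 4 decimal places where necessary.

x_1* = 38.4, x_2* = 5.0698

Let x_1' = x_1−12, x_2' = x_2−2. MRS = x_2'/x_1' = p_1/p_2.
Substituting into the budget: x_1* = 12 + 0.5·(M − 12·p_1 − 2·p_2)/p_1, and x_2* = 2 + 0.5·(…)/p_2.
Discretionary income = 82 − 12·1 − 2·8.6 = 52.8; x_1* = 12 + 0.5·52.8/1 = 38.4; x_2* = 2 + 0.5·52.8/8.6 = 5.0698.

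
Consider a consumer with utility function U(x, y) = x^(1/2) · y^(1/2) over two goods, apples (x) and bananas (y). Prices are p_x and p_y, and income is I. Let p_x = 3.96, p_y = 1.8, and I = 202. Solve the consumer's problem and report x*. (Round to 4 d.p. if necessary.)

x* = 25.5051

The MRS is y/x. Set MRS = p_x/p_y.
Rearranging, p_y·y = p_x·x. Substituting into the budget gives p_x·x·(1 + 1) = I.
Demand: x*(p_x,p_y,I) = 0.5·I/p_x and y* = 0.5·I/p_y.
At p_x=3.96, p_y=1.8, I=202: x* = 0.5·202/3.96 = 25.5051.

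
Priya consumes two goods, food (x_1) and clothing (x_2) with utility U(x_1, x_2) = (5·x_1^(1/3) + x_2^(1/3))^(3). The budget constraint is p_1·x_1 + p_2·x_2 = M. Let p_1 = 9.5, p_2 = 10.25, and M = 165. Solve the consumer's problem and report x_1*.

Substitute x_2 = (x_2/x_1)·x_1 into the budget: x_1* = M/(p_1 + p_2·(x_2/x_1)).
Numerically x_2/x_1 = 0.079808, so x_1* = 165/(9.5 + 10.25·0.079808) = 15.9914.

x_1* = 15.9914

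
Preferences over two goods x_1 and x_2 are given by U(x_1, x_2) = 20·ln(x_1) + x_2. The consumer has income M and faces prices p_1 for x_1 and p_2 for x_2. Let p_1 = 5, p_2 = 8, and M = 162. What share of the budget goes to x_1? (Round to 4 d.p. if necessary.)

Set MRS = p_1/p_2: (20/x_1)/1 = p_1/p_2.
So x_1*(p_1,p_2) = 20·p_2/p_1, independent of income; and x_2* = (M − 20·p_2)/p_2.
At the given prices: x_1* = 20·8/5 = 32, and x_2* = 0.25.
Expenditure on x_1: 5·32 = 160; share = 0.9877.

share on x_1 = 0.9877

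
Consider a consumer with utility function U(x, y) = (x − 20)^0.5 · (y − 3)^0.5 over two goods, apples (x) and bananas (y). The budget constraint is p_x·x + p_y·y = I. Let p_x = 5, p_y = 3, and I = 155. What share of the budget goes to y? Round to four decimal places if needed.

This is Cobb-Douglas in (x−20, y−3): tangency gives 0.5·p_y·(y−3) = 0.5·p_x·(x−20).
After buying the subsistence bundle (20, 3), a share 0.5 of the remaining income goes to x: x* = 20 + 0.5·(I − 20p_x − 3p_y)/p_x.
Discretionary income = 155 − 20·5 − 3·3 = 46; x* = 20 + 0.5·46/5 = 24.6; y* = 3 + 0.5·46/3 = 10.6667.
Expenditure on y: 3·10.6667 = 32; share = 0.2065.

share on y = 0.2065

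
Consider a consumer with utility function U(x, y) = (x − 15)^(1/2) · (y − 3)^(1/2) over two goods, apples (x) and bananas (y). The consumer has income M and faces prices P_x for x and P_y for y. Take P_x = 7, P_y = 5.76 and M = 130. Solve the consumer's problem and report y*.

MRS = (y−3)/(x−15). Tangency with P_x/P_y gives y−3 = (P_x/P_y)·(x−15).
After buying the subsistence bundle (15, 3), a share 0.5 of the remaining income goes to x: x* = 15 + 0.5·(M − 15P_x − 3P_y)/P_x.
Discretionary income = 130 − 15·7 − 3·5.76 = 7.72; y* = 3 + 0.5·7.72/5.76 = 3.6701.

y* = 3.6701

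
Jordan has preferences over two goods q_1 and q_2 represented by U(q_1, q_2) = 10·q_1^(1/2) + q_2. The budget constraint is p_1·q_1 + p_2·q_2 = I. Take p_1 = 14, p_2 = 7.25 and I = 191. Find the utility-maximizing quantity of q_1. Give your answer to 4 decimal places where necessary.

MU_q_1 = 5/√q_1, MU_q_2 = 1. Tangency: 5/√q_1 = p_1/p_2.
Solve: √q_1 = 5·p_2/p_1, so q_1*(p_1,p_2) = (5·p_2/p_1)², and q_2* = (I − p_1·q_1*)/p_2.
Plugging in: q_1* = (5·7.25/14)² = 6.7044.

q_1* = 6.7044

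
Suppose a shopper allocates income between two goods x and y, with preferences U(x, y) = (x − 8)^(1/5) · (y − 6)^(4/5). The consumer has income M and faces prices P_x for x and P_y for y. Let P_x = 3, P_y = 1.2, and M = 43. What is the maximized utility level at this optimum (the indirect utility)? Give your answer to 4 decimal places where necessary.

Let x' = x−8, y' = y−6. MRS = (1/4)·y'/x' = P_x/P_y.
Substituting into the budget: x* = 8 + 0.2·(M − 8·P_x − 6·P_y)/P_x, and y* = 6 + 0.8·(…)/P_y.
Discretionary income = 43 − 8·3 − 6·1.2 = 11.8; x* = 8 + 0.2·11.8/3 = 8.7867; y* = 6 + 0.8·11.8/1.2 = 13.8667.
Utility at the optimum: U(8.7867, 13.8667) = 4.9635.

V = 4.9635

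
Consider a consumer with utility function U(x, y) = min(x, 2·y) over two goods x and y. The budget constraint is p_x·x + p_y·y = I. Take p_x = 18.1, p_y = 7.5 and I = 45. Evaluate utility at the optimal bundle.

V = 2.0595

Demand: x*(p_x,p_y,I) = 2·I/(2·p_x + p_y), y* = I/(2·p_x + p_y).
Here 2·18.1 + 7.5 = 43.7, giving x* = 2.0595 and y* = 1.0297.
Utility at the optimum: U(2.0595, 1.0297) = 2.0595.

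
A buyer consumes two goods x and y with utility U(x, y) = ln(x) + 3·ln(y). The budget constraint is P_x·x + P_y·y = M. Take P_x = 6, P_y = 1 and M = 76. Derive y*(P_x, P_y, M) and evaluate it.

y* = 57

Tangency: MRS = (1/3)·y/x = P_x/P_y.
Rearranging, P_y·y = 3·P_x·x. Substituting into the budget gives P_x·x·(1 + 3) = M.
Demand: x*(P_x,P_y,M) = 0.25·M/P_x and y* = 0.75·M/P_y.
At P_x=6, P_y=1, M=76: y* = 0.75·76/1 = 57.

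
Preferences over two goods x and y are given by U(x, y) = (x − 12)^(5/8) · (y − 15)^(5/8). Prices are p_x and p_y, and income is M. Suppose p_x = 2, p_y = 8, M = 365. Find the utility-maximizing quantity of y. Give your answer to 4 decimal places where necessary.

Let x' = x−12, y' = y−15. MRS = y'/x' = p_x/p_y.
After buying the subsistence bundle (12, 15), a share 0.5 of the remaining income goes to x: x* = 12 + 0.5·(M − 12p_x − 15p_y)/p_x.
Discretionary income = 365 − 12·2 − 15·8 = 221; y* = 15 + 0.5·221/8 = 28.8125.

y* = 28.8125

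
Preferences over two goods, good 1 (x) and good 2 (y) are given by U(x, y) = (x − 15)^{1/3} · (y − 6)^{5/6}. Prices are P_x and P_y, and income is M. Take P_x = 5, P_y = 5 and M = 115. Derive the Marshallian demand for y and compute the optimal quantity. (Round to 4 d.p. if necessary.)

y* = 7.4286

Let x' = x−15, y' = y−6. MRS = (2/5)·y'/x' = P_x/P_y.
Substituting into the budget: x* = 15 + 2/7·(M − 15·P_x − 6·P_y)/P_x, and y* = 6 + 5/7·(…)/P_y.
Discretionary income = 115 − 15·5 − 6·5 = 10; y* = 6 + 5/7·10/5 = 7.4286.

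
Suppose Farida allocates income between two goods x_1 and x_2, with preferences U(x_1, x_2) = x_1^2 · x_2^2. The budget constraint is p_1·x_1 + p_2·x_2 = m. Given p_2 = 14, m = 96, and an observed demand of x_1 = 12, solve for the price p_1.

The MRS is x_2/x_1. Set MRS = p_1/p_2.
Rearranging, p_2·x_2 = p_1·x_1. Substituting into the budget gives p_1·x_1·(1 + 1) = m.
Demand: x_1*(p_1,p_2,m) = 0.5·m/p_1 and x_2* = 0.5·m/p_2.
Set x_1* = 12 in the demand function and solve for p_1: p_1 = 4.

p_1 = 4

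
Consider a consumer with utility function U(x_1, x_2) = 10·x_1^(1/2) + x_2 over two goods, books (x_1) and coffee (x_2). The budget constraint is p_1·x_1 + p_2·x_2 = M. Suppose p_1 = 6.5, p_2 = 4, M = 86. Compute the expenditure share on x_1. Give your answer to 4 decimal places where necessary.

share on x_1 = 0.7156

Utility is quasi-linear in x_2; the FOC for x_1 is 5/√x_1 = p_1/p_2.
Thus x_1* = (5·p_2/p_1)² — independent of M — with the rest of income spent on x_2.
Plugging in: x_1* = (5·4/6.5)² = 9.4675, x_2* = 6.1154.
Expenditure on x_1: 6.5·9.4675 = 61.5385; share = 0.7156.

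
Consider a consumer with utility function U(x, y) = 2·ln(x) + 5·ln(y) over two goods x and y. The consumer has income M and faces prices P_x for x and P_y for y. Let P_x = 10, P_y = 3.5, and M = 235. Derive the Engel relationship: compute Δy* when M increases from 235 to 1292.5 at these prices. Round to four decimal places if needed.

Δy* = 215.8163

The MRS is (2/5)·y/x. Set MRS = P_x/P_y.
So 2·P_y·y = 5·P_x·x; combined with the budget, a share 2/7 of income goes to x.
Demand: x*(P_x,P_y,M) = 2/7·M/P_x and y* = 5/7·M/P_y.
At P_x=10, P_y=3.5, M=235: y* = 5/7·235/3.5 = 47.9592.
At M' = 1292.5: y* = 263.7755. Change: 263.7755 − 47.9592 = 215.8163.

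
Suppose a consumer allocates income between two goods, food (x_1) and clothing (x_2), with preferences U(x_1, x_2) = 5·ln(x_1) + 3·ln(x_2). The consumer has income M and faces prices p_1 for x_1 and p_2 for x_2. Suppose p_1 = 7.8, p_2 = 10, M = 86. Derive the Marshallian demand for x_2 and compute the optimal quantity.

MU_x_1/MU_x_2 = (5·x_2)/(3·x_1); tangency sets this equal to p_1/p_2.
Rearranging, p_2·x_2 = (3/5)·p_1·x_1. Substituting into the budget gives p_1·x_1·(1 + (3/5)) = M.
Demand: x_1*(p_1,p_2,M) = 0.625·M/p_1 and x_2* = 0.375·M/p_2.
At p_1=7.8, p_2=10, M=86: x_2* = 0.375·86/10 = 3.225.

x_2* = 3.225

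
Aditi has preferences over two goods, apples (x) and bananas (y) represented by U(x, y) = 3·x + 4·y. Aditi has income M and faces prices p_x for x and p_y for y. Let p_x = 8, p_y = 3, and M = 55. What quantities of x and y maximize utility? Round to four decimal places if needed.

Linear utility — the consumer picks whichever good has higher MU/price: 3/8 = 0.375 vs 4/3 = 1.3333.
y gives more utility per dollar, so spend all income on y: y* = M/p_y, x* = 0.
Numerically: x* = 0, y* = 18.3333.

x* = 0, y* = 18.3333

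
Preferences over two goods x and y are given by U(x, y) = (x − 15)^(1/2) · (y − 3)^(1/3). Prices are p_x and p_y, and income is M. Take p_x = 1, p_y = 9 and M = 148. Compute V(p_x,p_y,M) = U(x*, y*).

Discretionary income = 148 − 15·1 − 3·9 = 106; x* = 15 + 0.6·106/1 = 78.6; y* = 3 + 0.4·106/9 = 7.7111.
Utility at the optimum: U(78.6, 7.7111) = 13.3691.

V = 13.3691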